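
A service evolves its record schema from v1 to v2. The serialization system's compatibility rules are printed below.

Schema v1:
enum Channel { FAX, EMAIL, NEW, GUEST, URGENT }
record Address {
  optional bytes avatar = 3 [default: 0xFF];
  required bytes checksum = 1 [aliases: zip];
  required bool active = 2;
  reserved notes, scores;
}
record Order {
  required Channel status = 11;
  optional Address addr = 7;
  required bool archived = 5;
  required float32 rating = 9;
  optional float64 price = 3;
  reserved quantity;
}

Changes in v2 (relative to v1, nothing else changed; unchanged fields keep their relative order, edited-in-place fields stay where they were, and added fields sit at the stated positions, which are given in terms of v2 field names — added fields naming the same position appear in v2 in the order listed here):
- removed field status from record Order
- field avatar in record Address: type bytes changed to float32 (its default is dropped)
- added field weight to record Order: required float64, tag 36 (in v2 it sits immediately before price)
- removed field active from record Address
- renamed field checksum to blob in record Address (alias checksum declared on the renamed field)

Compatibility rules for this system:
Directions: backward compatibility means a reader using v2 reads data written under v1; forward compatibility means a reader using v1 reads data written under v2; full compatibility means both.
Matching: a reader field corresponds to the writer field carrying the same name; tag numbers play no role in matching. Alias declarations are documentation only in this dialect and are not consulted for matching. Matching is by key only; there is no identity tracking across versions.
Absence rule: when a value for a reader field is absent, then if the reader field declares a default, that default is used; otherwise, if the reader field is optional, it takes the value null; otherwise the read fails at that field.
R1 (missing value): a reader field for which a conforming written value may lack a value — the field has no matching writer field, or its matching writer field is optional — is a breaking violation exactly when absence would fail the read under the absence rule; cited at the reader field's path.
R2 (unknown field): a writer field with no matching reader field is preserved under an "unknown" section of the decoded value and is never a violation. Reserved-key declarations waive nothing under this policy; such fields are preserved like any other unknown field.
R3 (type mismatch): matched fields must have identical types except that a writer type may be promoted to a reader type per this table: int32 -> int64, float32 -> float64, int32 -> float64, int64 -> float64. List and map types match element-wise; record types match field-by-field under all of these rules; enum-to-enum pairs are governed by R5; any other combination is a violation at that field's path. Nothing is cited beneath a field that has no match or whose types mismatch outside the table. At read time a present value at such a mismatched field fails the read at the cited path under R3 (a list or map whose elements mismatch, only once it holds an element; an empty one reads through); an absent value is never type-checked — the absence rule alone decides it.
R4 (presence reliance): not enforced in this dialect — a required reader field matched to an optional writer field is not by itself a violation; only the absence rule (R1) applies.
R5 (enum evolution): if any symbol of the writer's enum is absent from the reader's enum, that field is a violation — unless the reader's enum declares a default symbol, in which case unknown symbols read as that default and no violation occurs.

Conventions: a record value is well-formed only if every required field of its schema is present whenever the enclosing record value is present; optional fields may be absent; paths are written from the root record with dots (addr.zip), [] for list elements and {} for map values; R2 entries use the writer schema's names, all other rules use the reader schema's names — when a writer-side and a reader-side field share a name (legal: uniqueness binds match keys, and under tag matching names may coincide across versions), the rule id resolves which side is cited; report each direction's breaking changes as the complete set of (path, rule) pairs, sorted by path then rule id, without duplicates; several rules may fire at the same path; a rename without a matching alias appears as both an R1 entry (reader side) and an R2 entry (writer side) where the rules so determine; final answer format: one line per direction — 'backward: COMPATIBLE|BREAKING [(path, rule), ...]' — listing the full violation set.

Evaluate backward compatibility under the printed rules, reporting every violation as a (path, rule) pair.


backward: BREAKING [(addr.avatar, R3), (addr.blob, R1), (weight, R1)]

arrows below run writer -> reader for Order
backward for Order (reader v2, writer v1):
  addr <- addr (Address -> Address, writer optional)
  archived <- archived (bool -> bool, writer required)
  rating <- rating (float32 -> float32, writer required)
  no writer field matches reader weight
  price <- price (float64 -> float64, writer optional)
  status (writer side), unknown to reader
  addr.avatar <- addr.avatar (bytes -> float32, writer optional)
  no writer field matches reader addr.blob
  addr.checksum (writer side), unknown to reader
  addr.active (writer side), unknown to reader
  violation R3 at addr.avatar
  violation R1 at addr.blob
  violation R1 at weight
  => backward: BREAKING (3)
the rest of the Order diff is inert for this question:
  removed field status from record Order -> matters only for Order's forward compatibility — outside the asked direction
  removed field active from record Address -> matters only for Order's forward compatibility — outside the asked direction


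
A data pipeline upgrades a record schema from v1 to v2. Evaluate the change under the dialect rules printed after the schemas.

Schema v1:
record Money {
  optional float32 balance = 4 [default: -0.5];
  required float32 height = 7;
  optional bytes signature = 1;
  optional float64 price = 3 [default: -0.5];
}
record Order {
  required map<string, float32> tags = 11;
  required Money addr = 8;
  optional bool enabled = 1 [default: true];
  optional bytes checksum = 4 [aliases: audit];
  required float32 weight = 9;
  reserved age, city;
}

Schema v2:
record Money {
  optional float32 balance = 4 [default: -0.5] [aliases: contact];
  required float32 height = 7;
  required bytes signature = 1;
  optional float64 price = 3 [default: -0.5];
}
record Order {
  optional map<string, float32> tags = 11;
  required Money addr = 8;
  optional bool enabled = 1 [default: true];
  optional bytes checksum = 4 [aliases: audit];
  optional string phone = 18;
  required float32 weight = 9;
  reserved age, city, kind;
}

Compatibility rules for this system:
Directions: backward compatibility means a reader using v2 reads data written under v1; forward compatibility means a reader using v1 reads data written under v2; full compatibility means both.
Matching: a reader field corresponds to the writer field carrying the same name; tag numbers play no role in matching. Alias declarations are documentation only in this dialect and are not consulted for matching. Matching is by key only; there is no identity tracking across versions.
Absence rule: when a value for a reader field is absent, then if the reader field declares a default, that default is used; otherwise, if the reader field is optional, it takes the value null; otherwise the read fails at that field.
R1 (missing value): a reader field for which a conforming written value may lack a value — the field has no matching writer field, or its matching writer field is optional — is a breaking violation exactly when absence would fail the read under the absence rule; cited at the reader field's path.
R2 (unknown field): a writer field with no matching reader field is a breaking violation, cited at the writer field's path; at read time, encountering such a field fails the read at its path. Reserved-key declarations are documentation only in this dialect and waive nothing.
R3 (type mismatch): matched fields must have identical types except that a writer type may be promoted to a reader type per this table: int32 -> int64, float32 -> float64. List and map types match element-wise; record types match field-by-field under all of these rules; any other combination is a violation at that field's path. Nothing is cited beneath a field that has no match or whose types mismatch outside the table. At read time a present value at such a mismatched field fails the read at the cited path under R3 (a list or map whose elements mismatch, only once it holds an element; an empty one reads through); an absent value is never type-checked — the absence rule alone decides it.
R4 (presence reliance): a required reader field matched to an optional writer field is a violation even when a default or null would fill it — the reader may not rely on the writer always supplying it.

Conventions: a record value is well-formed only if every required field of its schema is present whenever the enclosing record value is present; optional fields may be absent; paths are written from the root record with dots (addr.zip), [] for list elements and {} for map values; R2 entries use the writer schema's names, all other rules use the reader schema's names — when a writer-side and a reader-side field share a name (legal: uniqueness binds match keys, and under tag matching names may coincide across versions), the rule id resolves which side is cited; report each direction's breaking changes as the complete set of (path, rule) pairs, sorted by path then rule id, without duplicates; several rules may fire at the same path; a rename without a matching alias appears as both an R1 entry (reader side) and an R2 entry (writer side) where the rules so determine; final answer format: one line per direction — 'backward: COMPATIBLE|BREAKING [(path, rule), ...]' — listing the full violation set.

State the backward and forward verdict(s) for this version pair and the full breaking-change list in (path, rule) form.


backward: BREAKING [(addr.signature, R1), (addr.signature, R4)]; forward: BREAKING [(phone, R2), (tags, R1), (tags, R4)]

arrows below run writer -> reader for Order
checking backward for Order: reader v2 against writer v1:
  tags: paired with writer tags (map<string, float32> -> map<string, float32>; writer required)
  addr: paired with writer addr (Money -> Money; writer required)
  enabled: paired with writer enabled (bool -> bool; writer optional)
  checksum: paired with writer checksum (bytes -> bytes; writer optional)
  phone has no writer counterpart
  weight: paired with writer weight (float32 -> float32; writer required)
  addr.balance: paired with writer addr.balance (float32 -> float32; writer optional)
  addr.height: paired with writer addr.height (float32 -> float32; writer required)
  addr.signature: paired with writer addr.signature (bytes -> bytes; writer optional)
  addr.price: paired with writer addr.price (float64 -> float64; writer optional)
  rule R1 violated at addr.signature
  rule R4 violated at addr.signature
  backward on Order therefore BREAKING (2)
checking forward for Order: reader v1 against writer v2:
  tags: paired with writer tags (map<string, float32> -> map<string, float32>; writer optional)
  addr: paired with writer addr (Money -> Money; writer required)
  enabled: paired with writer enabled (bool -> bool; writer optional)
  checksum: paired with writer checksum (bytes -> bytes; writer optional)
  weight: paired with writer weight (float32 -> float32; writer required)
  leftover writer field: phone
  addr.balance: paired with writer addr.balance (float32 -> float32; writer optional)
  addr.height: paired with writer addr.height (float32 -> float32; writer required)
  addr.signature: paired with writer addr.signature (bytes -> bytes; writer required)
  addr.price: paired with writer addr.price (float64 -> float64; writer optional)
  rule R2 violated at phone
  rule R1 violated at tags
  rule R4 violated at tags
  forward on Order therefore BREAKING (3)


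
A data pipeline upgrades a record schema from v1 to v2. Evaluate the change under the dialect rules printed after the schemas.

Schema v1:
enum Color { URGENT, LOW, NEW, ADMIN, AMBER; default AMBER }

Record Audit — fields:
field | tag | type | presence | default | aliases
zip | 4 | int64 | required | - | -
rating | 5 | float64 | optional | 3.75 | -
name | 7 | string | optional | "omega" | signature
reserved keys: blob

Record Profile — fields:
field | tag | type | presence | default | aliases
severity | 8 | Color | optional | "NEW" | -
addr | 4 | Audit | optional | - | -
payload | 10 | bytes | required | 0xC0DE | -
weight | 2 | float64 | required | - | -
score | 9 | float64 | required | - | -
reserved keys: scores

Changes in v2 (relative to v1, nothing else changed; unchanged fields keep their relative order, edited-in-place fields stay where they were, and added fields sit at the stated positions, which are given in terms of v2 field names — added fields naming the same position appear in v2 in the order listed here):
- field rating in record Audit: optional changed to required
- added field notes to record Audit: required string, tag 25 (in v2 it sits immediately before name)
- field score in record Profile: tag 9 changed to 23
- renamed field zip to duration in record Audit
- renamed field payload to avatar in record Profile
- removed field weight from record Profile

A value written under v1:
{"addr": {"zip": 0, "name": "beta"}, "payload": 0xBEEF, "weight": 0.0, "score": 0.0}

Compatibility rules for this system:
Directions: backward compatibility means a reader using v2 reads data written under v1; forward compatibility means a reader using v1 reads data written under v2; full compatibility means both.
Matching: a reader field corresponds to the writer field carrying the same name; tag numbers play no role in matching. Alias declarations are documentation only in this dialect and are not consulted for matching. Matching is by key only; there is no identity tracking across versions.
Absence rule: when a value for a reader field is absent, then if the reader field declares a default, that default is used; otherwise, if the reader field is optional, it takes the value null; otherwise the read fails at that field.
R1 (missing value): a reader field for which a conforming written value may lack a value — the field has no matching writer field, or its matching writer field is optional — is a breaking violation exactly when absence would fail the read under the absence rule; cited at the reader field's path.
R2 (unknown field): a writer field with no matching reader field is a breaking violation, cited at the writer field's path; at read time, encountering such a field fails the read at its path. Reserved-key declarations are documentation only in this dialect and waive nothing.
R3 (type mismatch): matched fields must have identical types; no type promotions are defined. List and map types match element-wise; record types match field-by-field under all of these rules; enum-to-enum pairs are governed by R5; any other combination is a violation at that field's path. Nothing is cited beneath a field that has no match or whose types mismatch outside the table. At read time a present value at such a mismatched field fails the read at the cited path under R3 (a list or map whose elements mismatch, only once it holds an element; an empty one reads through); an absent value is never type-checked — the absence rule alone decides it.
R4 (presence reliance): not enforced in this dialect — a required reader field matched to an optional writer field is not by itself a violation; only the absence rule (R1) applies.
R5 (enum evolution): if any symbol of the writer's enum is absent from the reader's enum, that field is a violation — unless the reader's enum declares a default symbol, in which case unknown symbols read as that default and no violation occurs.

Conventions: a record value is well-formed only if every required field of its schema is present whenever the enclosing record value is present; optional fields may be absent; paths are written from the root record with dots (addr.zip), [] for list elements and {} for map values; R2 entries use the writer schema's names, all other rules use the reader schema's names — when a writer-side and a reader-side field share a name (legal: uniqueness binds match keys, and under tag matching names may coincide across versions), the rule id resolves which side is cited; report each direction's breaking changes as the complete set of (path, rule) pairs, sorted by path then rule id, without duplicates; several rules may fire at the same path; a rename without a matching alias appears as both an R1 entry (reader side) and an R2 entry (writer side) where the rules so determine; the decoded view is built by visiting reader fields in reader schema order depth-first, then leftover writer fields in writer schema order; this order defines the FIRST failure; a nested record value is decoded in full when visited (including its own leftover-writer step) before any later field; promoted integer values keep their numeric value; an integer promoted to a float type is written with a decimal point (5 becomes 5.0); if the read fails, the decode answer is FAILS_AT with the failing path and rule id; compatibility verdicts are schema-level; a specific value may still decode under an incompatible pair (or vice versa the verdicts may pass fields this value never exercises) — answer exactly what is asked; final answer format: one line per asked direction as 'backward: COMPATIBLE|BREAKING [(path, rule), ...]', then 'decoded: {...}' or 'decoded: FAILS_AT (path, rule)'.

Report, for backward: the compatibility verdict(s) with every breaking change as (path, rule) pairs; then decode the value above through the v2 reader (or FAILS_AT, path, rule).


backward: BREAKING [(addr.duration, R1), (addr.notes, R1), (addr.zip, R2), (payload, R2), (weight, R2)]; decoded: FAILS_AT (addr.duration, R1)

arrows below run writer -> reader for Profile
checking backward for Profile: reader v2 against writer v1:
  Color -> Color, writer optional: severity aligns to severity
  Audit -> Audit, writer optional: addr aligns to addr
  avatar has no writer counterpart
  float64 -> float64, writer required: score aligns to score
  writer field payload has no reader counterpart
  writer field weight has no reader counterpart
  addr.duration has no writer counterpart
  float64 -> float64, writer optional: addr.rating aligns to addr.rating
  addr.notes has no writer counterpart
  string -> string, writer optional: addr.name aligns to addr.name
  writer field addr.zip has no reader counterpart
  breaking: (addr.duration, R1)
  breaking: (addr.notes, R1)
  breaking: (addr.zip, R2)
  breaking: (payload, R2)
  breaking: (weight, R2)
  backward on Profile therefore BREAKING (5)
decoding the Profile value with the v2 reader:
  severity := "NEW" (absent -> default)
  read fails at addr.duration under R1 (no fill)
  => FAILS_AT (addr.duration, R1)
diffs on Profile not affecting the asked answer:
  field rating in record Audit: optional changed to required -> inert for the asked Profile verdict: nothing fires
  field score in record Profile: tag 9 changed to 23 -> inert for the asked Profile verdict: nothing fires


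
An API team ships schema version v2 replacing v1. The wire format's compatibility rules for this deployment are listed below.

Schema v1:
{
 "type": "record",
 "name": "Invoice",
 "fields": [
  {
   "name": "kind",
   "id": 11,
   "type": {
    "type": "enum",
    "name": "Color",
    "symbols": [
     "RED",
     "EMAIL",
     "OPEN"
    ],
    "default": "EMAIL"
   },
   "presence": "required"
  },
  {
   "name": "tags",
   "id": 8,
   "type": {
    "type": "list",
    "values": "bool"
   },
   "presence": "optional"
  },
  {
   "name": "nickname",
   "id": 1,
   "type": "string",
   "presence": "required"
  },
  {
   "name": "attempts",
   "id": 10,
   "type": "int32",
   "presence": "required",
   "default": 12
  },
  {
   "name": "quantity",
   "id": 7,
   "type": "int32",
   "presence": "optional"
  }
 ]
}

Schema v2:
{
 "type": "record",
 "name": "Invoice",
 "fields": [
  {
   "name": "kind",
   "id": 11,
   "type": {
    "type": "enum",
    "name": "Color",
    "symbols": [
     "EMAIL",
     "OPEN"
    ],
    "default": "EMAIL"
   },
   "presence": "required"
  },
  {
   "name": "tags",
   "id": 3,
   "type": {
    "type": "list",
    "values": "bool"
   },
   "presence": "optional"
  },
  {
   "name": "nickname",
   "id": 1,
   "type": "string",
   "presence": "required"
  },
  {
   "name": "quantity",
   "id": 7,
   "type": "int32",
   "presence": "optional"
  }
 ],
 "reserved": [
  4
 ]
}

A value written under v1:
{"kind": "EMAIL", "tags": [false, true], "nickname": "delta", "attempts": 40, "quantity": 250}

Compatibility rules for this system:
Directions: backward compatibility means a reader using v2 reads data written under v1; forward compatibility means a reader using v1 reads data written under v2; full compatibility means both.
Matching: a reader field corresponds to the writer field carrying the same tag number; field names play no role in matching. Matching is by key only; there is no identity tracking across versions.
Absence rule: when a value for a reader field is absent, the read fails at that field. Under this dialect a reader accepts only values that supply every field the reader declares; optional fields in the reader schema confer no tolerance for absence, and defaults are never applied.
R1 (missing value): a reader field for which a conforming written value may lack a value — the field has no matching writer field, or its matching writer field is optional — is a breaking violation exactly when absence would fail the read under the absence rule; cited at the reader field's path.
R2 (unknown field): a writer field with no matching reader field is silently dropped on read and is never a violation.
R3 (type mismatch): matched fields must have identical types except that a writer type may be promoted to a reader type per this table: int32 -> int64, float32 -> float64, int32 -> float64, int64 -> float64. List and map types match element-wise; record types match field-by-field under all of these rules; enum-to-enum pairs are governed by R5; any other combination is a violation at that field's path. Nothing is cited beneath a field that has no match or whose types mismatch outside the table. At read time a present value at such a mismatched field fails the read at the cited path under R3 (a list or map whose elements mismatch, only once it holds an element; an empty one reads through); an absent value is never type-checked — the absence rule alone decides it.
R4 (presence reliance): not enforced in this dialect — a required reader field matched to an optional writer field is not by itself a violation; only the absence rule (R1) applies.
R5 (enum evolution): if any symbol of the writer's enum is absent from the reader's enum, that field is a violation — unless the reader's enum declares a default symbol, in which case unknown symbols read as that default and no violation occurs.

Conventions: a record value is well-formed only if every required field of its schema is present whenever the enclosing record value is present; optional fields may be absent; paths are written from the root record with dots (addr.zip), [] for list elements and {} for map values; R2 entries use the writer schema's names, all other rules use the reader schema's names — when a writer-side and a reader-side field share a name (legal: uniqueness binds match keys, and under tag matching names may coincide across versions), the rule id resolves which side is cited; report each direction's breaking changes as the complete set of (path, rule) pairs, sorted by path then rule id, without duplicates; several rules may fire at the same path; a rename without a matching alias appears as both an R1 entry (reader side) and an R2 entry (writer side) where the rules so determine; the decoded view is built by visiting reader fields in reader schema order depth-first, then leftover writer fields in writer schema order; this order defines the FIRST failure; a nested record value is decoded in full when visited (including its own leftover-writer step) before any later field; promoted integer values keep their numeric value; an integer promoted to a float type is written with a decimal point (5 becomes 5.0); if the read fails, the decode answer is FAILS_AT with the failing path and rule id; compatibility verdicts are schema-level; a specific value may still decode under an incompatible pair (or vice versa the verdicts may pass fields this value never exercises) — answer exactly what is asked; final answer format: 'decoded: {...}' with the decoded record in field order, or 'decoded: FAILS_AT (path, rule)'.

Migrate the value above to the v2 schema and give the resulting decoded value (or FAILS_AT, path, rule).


in Invoice below, arrows point writer -> reader
decoding the Invoice value with the v2 reader:
  kind := "EMAIL"
  read fails at tags under R1 (no fill)
  => FAILS_AT (tags, R1)
remaining Invoice differences; none change what is asked:
  enum Color (field kind in record Invoice): symbol RED removed -> inert under this dialect — no rule fires on Invoice and the result does not move
  removed field attempts from record Invoice -> matters for Invoice compatibility verdicts, not for this value's decode

decoded: FAILS_AT (tags, R1)


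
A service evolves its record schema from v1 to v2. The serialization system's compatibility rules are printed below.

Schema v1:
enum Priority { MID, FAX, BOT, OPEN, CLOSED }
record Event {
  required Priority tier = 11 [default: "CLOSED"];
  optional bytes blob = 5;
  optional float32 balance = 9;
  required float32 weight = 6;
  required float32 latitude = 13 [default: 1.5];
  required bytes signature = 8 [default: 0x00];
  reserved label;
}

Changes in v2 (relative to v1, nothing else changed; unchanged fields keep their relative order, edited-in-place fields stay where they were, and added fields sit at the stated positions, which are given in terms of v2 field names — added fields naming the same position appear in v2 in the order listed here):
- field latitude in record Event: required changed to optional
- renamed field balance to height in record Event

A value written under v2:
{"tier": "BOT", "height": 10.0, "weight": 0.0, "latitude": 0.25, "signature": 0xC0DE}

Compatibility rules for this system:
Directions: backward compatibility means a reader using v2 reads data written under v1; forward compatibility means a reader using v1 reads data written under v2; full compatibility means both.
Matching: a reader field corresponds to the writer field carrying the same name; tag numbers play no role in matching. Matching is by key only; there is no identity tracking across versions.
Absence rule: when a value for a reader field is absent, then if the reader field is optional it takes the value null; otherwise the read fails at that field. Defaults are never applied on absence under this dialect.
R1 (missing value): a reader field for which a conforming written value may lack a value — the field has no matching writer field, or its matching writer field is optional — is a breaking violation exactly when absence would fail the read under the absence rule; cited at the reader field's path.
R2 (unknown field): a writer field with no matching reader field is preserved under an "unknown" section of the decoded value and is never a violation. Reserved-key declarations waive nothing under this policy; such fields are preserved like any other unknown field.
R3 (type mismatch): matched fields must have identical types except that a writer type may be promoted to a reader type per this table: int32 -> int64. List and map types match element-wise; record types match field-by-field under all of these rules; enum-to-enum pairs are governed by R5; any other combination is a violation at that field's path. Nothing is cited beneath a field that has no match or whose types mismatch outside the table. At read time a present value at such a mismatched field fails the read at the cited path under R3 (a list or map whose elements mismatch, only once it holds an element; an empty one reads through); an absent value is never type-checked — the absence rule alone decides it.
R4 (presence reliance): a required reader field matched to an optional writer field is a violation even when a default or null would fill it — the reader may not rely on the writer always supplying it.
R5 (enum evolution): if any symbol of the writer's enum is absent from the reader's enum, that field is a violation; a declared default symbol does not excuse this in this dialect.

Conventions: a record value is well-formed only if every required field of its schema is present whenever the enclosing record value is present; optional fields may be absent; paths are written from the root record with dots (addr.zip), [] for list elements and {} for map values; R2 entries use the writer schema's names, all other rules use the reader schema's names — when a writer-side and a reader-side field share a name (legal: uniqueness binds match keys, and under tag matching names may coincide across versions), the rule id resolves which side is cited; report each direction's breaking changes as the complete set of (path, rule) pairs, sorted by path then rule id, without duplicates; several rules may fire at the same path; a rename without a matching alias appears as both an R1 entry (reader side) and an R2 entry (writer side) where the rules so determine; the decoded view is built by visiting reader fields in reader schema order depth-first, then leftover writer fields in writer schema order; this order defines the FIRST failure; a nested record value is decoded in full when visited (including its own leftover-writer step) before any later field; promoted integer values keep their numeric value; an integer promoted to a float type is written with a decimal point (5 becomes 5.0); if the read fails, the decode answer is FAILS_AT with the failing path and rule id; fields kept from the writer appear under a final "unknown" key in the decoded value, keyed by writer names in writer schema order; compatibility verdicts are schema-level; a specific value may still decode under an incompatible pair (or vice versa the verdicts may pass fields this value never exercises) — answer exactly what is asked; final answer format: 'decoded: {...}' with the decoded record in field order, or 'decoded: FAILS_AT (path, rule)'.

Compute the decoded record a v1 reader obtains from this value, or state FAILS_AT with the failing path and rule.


decoded: {"tier": "BOT", "blob": null, "balance": null, "weight": 0.0, "latitude": 0.25, "signature": 0xC0DE, "unknown": {"height": 10.0}}

each type pair in Event: writer, then reader
migrating the Event value to v1:
  tier := "BOT"
  blob := null (absent, optional -> null)
  balance := null (absent, optional -> null)
  weight := 0.0
  latitude := 0.25
  signature := 0xC0DE
  writer height: kept under "unknown"
  => decoded: {"tier": "BOT", "blob": null, "balance": null, "weight": 0.0, "latitude": 0.25, "signature": 0xC0DE, "unknown": {"height": 10.0}}
ruling out the remaining Event differences:
  field latitude in record Event: required changed to optional -> matters for Event compatibility verdicts, not for this value's decode


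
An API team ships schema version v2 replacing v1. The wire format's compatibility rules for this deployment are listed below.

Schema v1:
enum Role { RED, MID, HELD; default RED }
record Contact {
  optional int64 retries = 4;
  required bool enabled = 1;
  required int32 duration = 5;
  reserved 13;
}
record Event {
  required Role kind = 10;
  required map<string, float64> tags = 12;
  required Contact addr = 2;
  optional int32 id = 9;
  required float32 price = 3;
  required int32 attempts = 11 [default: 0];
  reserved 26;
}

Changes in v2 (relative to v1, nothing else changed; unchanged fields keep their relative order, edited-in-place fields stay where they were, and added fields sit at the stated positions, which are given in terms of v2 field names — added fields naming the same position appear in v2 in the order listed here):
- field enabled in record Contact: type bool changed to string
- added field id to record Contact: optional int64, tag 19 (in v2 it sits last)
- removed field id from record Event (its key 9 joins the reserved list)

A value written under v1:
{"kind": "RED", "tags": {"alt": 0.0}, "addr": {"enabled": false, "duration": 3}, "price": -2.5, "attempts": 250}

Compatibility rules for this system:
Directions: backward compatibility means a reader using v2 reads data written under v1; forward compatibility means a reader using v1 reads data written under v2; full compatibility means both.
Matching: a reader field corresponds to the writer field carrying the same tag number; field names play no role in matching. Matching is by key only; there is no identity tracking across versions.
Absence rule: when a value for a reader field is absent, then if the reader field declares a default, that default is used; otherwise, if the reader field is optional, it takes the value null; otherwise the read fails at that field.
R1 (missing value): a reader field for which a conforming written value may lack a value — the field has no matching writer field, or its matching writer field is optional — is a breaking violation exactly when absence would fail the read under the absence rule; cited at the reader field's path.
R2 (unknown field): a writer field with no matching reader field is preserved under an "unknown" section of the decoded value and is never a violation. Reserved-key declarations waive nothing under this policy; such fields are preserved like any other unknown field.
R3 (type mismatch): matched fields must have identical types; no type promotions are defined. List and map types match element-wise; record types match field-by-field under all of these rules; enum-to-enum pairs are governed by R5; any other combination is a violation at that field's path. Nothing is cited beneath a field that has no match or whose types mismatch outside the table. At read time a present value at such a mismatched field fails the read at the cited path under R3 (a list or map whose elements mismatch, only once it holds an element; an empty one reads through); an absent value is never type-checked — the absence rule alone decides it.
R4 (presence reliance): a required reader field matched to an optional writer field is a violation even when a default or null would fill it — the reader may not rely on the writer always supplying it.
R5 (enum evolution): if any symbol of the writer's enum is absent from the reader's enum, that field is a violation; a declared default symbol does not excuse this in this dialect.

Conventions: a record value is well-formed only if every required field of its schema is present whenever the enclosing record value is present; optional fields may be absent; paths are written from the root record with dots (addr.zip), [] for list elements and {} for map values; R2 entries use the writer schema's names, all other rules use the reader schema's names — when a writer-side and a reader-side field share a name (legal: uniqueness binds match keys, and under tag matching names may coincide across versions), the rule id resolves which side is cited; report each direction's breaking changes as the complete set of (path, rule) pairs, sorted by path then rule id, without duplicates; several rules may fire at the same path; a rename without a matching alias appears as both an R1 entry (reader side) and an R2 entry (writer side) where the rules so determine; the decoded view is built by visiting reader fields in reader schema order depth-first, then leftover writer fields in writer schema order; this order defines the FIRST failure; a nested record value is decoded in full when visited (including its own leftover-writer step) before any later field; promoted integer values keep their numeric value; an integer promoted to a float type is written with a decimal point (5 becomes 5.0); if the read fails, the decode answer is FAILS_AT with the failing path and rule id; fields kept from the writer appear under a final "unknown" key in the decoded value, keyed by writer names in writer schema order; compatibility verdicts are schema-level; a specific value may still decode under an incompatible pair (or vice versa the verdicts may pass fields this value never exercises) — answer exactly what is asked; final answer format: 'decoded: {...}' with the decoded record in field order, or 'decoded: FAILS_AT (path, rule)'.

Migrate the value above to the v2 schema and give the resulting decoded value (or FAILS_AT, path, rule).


decoded: FAILS_AT (addr.enabled, R3)

each type pair in Event: writer, then reader
decoding the Event value with the v2 reader:
  kind := "RED"
  tags := {"alt": 0.0}
  addr.retries := null (absent, optional -> null)
  read fails at addr.enabled under R3
  => FAILS_AT (addr.enabled, R3)
remaining Event differences; none change what is asked:
  added field id to record Contact: optional int64, tag 19 (in v2 it sits last) -> fires no rule on Event under this dialect and leaves the result unchanged
  removed field id from record Event (its key 9 joins the reserved list) -> fires no rule on Event under this dialect and leaves the result unchanged


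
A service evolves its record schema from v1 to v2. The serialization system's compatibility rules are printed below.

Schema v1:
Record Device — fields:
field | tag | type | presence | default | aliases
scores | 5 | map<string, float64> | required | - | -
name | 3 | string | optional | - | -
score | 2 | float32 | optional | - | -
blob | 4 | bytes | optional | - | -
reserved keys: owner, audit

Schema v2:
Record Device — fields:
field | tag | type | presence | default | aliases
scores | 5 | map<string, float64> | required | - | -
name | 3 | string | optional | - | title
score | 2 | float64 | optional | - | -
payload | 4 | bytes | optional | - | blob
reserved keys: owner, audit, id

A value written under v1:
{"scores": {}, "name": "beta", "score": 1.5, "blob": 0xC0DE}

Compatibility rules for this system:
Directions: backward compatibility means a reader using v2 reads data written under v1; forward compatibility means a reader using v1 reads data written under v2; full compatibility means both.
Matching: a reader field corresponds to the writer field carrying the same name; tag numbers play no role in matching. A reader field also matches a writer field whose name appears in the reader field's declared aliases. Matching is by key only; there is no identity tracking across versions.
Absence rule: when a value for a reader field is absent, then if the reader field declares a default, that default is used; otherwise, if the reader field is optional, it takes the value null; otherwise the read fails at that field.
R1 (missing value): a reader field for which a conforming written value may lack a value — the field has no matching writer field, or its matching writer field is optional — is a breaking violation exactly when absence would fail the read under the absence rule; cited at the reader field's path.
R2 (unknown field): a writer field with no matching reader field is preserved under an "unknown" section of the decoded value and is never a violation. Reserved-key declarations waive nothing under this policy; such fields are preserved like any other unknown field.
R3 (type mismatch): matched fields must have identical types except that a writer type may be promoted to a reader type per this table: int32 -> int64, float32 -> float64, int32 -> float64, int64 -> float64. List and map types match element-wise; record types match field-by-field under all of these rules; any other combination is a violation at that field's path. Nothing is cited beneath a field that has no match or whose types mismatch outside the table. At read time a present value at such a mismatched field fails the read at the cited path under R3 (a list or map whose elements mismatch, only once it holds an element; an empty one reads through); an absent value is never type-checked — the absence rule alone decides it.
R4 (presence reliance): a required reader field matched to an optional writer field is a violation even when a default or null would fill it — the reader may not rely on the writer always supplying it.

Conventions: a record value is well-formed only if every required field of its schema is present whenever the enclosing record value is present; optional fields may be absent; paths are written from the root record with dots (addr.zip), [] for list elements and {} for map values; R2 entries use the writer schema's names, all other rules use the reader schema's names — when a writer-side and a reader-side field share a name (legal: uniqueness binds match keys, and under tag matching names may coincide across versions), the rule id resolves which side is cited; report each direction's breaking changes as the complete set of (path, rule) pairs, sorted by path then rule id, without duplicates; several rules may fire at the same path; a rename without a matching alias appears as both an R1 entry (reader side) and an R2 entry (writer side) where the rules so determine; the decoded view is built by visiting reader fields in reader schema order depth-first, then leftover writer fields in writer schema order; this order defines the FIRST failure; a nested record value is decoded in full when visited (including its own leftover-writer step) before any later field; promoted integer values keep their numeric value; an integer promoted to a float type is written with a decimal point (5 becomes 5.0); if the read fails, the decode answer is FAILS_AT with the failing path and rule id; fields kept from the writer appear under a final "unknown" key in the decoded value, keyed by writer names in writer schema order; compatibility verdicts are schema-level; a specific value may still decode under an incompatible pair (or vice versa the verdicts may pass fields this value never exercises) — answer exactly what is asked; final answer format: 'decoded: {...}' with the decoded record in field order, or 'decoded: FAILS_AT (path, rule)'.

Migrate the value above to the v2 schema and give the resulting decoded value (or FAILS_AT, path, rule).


arrows below run writer -> reader for Device
decode (reader v2):
  scores := {}
  name := "beta"
  score := 1.5 (float32 -> float64)
  payload := 0xC0DE (from writer blob)
  => decoded: {"scores": {}, "name": "beta", "score": 1.5, "payload": 0xC0DE}
ruling out the remaining Device differences:
  field score in record Device: type float32 changed to float64 -> a verdict-level change on Device — the shown value reads the same

decoded: {"scores": {}, "name": "beta", "score": 1.5, "payload": 0xC0DE}
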